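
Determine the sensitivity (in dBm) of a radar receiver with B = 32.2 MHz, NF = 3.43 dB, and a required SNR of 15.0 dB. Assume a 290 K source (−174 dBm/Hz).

Sensitivity = −174 + 10 log₁₀(B) + NF + SNR_min
= −174 + 75.08 + 3.43 + 15.0
= −80.49 dBm → −80.5 dBm

−80.5 dBm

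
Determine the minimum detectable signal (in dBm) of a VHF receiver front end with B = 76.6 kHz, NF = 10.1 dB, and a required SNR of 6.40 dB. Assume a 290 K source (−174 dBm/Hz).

Sensitivity = −174 + 10 log₁₀(B) + NF + SNR_min
= −174 + 48.84 + 10.1 + 6.40
= −108.66 dBm → −108.7 dBm

−108.7 dBm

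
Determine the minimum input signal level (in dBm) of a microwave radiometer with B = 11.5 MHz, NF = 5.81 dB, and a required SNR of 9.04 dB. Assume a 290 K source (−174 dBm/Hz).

−88.5 dBm

Sensitivity = −174 + 10 log₁₀(B) + NF + SNR_min
= −174 + 70.61 + 5.81 + 9.04
= −88.54 dBm → −88.5 dBm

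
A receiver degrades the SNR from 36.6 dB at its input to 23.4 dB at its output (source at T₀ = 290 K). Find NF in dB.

13.2 dB

NF (dB) = SNR_in(dB) − SNR_out(dB) when the source is at T₀
NF = 36.6 − 23.4 = 13.2 dB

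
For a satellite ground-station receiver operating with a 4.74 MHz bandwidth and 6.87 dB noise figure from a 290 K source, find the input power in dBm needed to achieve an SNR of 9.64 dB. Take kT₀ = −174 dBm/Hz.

−90.7 dBm

Sensitivity = −174 + 10 log₁₀(B) + NF + SNR_min
= −174 + 66.76 + 6.87 + 9.64
= −90.73 dBm → −90.7 dBm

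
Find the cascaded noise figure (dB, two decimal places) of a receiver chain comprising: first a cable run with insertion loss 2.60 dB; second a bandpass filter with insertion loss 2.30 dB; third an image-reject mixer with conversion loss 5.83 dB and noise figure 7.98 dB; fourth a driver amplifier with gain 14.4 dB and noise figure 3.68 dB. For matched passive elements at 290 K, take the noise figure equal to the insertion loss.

Convert to linear (a loss of L dB is a gain of −L dB): F_i = 10^(NF_i/10), G_i = 10^(G_i,dB/10)
  Stage 1: F_1 = 10^(2.60/10) = 1.820, G_1 = 10^(−2.60/10) = 0.5495
  Stage 2: F_2 = 10^(2.30/10) = 1.698, G_2 = 10^(−2.30/10) = 0.5888
  Stage 3: F_3 = 10^(7.98/10) = 6.281, G_3 = 10^(−5.83/10) = 0.2612
  Stage 4: F_4 = 10^(3.68/10) = 2.333, G_4 = 10^(14.4/10) = 27.54
Friis cascade:
  F = 1.820 + (1.698 − 1)/0.5495 + (6.281 − 1)/0.3236 + (2.333 − 1)/0.08453 = 35.18
NF = 10 log₁₀(35.18) = 15.46 dB

15.46 dB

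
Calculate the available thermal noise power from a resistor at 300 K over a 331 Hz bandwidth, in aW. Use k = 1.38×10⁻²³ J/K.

1.37 aW

P_n = kTB = 1.38×10⁻²³ × 300 × 3.31×10² = 1.37×10⁻¹⁸ W = 1.37 aW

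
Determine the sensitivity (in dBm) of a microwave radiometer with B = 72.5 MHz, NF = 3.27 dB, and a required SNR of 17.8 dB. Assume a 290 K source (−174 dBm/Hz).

−74.3 dBm

Sensitivity = −174 + 10 log₁₀(B) + NF + SNR_min
= −174 + 78.6 + 3.27 + 17.8
= −74.33 dBm → −74.3 dBm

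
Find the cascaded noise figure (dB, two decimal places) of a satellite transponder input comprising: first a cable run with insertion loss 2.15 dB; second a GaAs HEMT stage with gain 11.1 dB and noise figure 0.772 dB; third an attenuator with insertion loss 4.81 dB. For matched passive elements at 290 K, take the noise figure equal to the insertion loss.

3.46 dB

Convert to linear (a loss of L dB is a gain of −L dB): F_i = 10^(NF_i/10), G_i = 10^(G_i,dB/10)
  Stage 1: F_1 = 10^(2.15/10) = 1.641, G_1 = 10^(−2.15/10) = 0.6095
  Stage 2: F_2 = 10^(0.772/10) = 1.195, G_2 = 10^(11.1/10) = 12.88
  Stage 3: F_3 = 10^(4.81/10) = 3.027, G_3 = 10^(−4.81/10) = 0.3304
Friis cascade:
  F = 1.641 + (1.195 − 1)/0.6095 + (3.027 − 1)/7.852 = 2.218
NF = 10 log₁₀(2.218) = 3.46 dB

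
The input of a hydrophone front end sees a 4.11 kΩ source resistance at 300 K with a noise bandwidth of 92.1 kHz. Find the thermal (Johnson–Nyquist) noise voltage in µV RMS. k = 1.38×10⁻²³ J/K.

2.50 µV

V_n = √(4kTRB)
4kTRB = 4 × 1.38×10⁻²³ × 300 × 4.11×10³ × 9.21×10⁴ = 6.27×10⁻¹² V²
V_n = √(6.27×10⁻¹²) = 2.50×10⁻⁶ V = 2.50 µV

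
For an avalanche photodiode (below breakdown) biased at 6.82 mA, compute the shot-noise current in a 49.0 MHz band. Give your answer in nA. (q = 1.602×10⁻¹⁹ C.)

I_n = √(2qI·B)
2qI·B = 2 × 1.602×10⁻¹⁹ × 6.82×10⁻³ × 4.90×10⁷ = 1.07×10⁻¹³ A²
I_n = √(1.07×10⁻¹³) = 3.27×10⁻⁷ A = 327 nA

327 nA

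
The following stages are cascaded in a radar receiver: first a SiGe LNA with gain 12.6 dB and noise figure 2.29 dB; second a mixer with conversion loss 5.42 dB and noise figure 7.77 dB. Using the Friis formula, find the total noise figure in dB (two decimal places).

Convert to linear (a loss of L dB is a gain of −L dB): F_i = 10^(NF_i/10), G_i = 10^(G_i,dB/10)
  Stage 1: F_1 = 10^(2.29/10) = 1.694, G_1 = 10^(12.6/10) = 18.20
  Stage 2: F_2 = 10^(7.77/10) = 5.984, G_2 = 10^(−5.42/10) = 0.2871
Friis cascade:
  F = 1.694 + (5.984 − 1)/18.20 = 1.968
NF = 10 log₁₀(1.968) = 2.94 dB

2.94 dB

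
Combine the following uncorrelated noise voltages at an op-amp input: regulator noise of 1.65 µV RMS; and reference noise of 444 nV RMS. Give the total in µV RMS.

1.71 µV

Uncorrelated sources add in power (mean-square): V_tot = √(ΣV_i²)
V_tot = √[(1.65×10⁻⁶)² + (4.44×10⁻⁷)²] = 1.71×10⁻⁶ V = 1.71 µV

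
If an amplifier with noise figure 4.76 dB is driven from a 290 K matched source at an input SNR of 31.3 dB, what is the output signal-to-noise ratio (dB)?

By definition F = SNR_in/SNR_out, so in dB: SNR_out = SNR_in − NF
SNR_out = 31.3 − 4.76 = 26.54 dB

26.54 dB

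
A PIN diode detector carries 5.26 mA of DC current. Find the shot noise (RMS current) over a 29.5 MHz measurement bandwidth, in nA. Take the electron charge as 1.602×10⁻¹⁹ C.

223 nA

I_n = √(2qI·B)
2qI·B = 2 × 1.602×10⁻¹⁹ × 5.26×10⁻³ × 2.95×10⁷ = 4.97×10⁻¹⁴ A²
I_n = √(4.97×10⁻¹⁴) = 2.23×10⁻⁷ A = 223 nA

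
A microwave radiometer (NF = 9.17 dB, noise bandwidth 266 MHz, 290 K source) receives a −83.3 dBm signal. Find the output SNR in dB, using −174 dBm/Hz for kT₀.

Noise floor: N = −174 + 10 log₁₀(B) + NF
10 log₁₀(2.66×10⁸) = 84.25 dB
N = −174 + 84.25 + 9.17 = −80.58 dBm
SNR = P_sig − N = −83.3 − (−80.58) = −2.72 dB → −2.7 dB

−2.7 dB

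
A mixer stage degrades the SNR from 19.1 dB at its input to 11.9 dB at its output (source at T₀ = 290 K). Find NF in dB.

7.2 dB

NF (dB) = SNR_in(dB) − SNR_out(dB) when the source is at T₀
NF = 19.1 − 11.9 = 7.2 dB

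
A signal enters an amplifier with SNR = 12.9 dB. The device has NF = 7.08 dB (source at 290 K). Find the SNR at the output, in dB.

By definition F = SNR_in/SNR_out, so in dB: SNR_out = SNR_in − NF
SNR_out = 12.9 − 7.08 = 5.82 dB

5.82 dB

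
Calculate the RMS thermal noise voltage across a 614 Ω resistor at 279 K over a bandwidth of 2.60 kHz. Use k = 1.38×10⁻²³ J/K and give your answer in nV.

157 nV

V_n = √(4kTRB)
4kTRB = 4 × 1.38×10⁻²³ × 279 × 6.14×10² × 2.60×10³ = 2.46×10⁻¹⁴ V²
V_n = √(2.46×10⁻¹⁴) = 1.57×10⁻⁷ V = 157 nV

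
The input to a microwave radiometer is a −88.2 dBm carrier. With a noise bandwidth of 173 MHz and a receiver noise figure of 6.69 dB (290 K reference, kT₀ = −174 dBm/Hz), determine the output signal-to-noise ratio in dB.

−3.3 dB

Noise floor: N = −174 + 10 log₁₀(B) + NF
10 log₁₀(1.73×10⁸) = 82.38 dB
N = −174 + 82.38 + 6.69 = −84.93 dBm
SNR = P_sig − N = −88.2 − (−84.93) = −3.27 dB → −3.3 dB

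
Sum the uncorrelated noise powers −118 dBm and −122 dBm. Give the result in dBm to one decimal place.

−116.5 dBm

Convert to linear, add, convert back:
P₁ = 1.58×10⁻¹⁵ W, P₂ = 6.31×10⁻¹⁶ W
P_tot = 2.22×10⁻¹⁵ W → 10 log₁₀(P_tot / 10⁻³) = −116.5 dBm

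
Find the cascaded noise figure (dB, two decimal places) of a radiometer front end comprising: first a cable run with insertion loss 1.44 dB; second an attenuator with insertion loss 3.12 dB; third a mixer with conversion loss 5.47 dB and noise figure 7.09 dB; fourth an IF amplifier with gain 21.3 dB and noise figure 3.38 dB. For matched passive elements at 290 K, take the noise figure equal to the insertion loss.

14.23 dB

Convert to linear (a loss of L dB is a gain of −L dB): F_i = 10^(NF_i/10), G_i = 10^(G_i,dB/10)
  Stage 1: F_1 = 10^(1.44/10) = 1.393, G_1 = 10^(−1.44/10) = 0.7178
  Stage 2: F_2 = 10^(3.12/10) = 2.051, G_2 = 10^(−3.12/10) = 0.4875
  Stage 3: F_3 = 10^(7.09/10) = 5.117, G_3 = 10^(−5.47/10) = 0.2838
  Stage 4: F_4 = 10^(3.38/10) = 2.178, G_4 = 10^(21.3/10) = 134.9
Friis cascade:
  F = 1.393 + (2.051 − 1)/0.7178 + (5.117 − 1)/0.3499 + (2.178 − 1)/0.09931 = 26.48
NF = 10 log₁₀(26.48) = 14.23 dB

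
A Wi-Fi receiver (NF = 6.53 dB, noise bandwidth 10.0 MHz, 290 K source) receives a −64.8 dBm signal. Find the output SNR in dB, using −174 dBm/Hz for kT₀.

Noise floor: N = −174 + 10 log₁₀(B) + NF
10 log₁₀(1.00×10⁷) = 70 dB
N = −174 + 70 + 6.53 = −97.47 dBm
SNR = P_sig − N = −64.8 − (−97.47) = 32.67 dB → 32.7 dB

32.7 dB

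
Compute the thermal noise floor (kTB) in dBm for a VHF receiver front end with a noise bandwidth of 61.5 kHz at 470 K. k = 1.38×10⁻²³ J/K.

−124.0 dBm

P_n = kTB = 1.38×10⁻²³ × 470 × 6.15×10⁴ = 3.99×10⁻¹⁶ W
In dBm: 10 log₁₀(3.99×10⁻¹⁶ / 10⁻³) = −124.0 dBm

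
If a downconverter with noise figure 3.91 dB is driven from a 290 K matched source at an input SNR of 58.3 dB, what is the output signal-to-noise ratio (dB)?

By definition F = SNR_in/SNR_out, so in dB: SNR_out = SNR_in − NF
SNR_out = 58.3 − 3.91 = 54.39 dB

54.39 dB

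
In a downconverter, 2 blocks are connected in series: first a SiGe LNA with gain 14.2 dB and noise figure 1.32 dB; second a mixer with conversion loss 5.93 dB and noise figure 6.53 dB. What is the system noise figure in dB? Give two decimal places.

1.73 dB

Convert to linear (a loss of L dB is a gain of −L dB): F_i = 10^(NF_i/10), G_i = 10^(G_i,dB/10)
  Stage 1: F_1 = 10^(1.32/10) = 1.355, G_1 = 10^(14.2/10) = 26.30
  Stage 2: F_2 = 10^(6.53/10) = 4.498, G_2 = 10^(−5.93/10) = 0.2553
Friis cascade:
  F = 1.355 + (4.498 − 1)/26.30 = 1.488
NF = 10 log₁₀(1.488) = 1.73 dB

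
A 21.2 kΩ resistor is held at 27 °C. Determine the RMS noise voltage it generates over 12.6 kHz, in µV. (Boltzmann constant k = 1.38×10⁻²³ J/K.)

2.10 µV

T = 27 °C + 273.15 = 300.15 K
V_n = √(4kTRB)
4kTRB = 4 × 1.38×10⁻²³ × 300.15 × 2.12×10⁴ × 1.26×10⁴ = 4.43×10⁻¹² V²
V_n = √(4.43×10⁻¹²) = 2.10×10⁻⁶ V = 2.10 µV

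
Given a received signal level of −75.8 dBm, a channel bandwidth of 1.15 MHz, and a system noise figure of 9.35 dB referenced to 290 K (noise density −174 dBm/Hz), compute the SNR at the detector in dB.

Noise floor: N = −174 + 10 log₁₀(B) + NF
10 log₁₀(1.15×10⁶) = 60.61 dB
N = −174 + 60.61 + 9.35 = −104.04 dBm
SNR = P_sig − N = −75.8 − (−104.04) = 28.24 dB → 28.2 dB

28.2 dB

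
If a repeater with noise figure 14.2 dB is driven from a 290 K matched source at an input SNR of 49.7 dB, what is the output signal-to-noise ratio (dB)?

35.5 dB

By definition F = SNR_in/SNR_out, so in dB: SNR_out = SNR_in − NF
SNR_out = 49.7 − 14.2 = 35.5 dB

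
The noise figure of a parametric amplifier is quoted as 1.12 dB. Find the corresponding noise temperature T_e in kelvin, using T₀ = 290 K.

F = 10^(1.12/10) = 1.2942
T_e = (F − 1)·T₀ = (1.2942 − 1) × 290 = 85.3 K

85.3 K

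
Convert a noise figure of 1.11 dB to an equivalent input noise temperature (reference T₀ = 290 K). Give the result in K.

F = 10^(1.11/10) = 1.29122
T_e = (F − 1)·T₀ = (1.29122 − 1) × 290 = 84.5 K

84.5 K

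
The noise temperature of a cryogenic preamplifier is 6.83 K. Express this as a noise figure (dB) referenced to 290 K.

0.101 dB

F = 1 + T_e/T₀ = 1 + 6.83/290 = 1.02355
NF = 10 log₁₀(1.02355) = 0.101 dB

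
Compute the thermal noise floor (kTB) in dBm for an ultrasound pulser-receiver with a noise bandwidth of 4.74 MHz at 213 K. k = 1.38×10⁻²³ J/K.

P_n = kTB = 1.38×10⁻²³ × 213 × 4.74×10⁶ = 1.39×10⁻¹⁴ W
In dBm: 10 log₁₀(1.39×10⁻¹⁴ / 10⁻³) = −108.6 dBm

−108.6 dBm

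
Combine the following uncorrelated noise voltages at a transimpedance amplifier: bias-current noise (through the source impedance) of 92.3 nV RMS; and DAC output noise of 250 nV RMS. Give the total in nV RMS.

266 nV

Uncorrelated sources add in power (mean-square): V_tot = √(ΣV_i²)
V_tot = √[(9.23×10⁻⁸)² + (2.50×10⁻⁷)²] = 2.66×10⁻⁷ V = 266 nV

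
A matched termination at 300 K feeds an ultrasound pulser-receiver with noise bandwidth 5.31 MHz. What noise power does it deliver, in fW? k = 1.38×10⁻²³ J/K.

P_n = kTB = 1.38×10⁻²³ × 300 × 5.31×10⁶ = 2.20×10⁻¹⁴ W = 22.0 fW

22.0 fW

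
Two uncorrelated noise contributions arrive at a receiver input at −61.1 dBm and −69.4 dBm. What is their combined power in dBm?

Convert to linear, add, convert back:
P₁ = 7.76×10⁻¹⁰ W, P₂ = 1.15×10⁻¹⁰ W
P_tot = 8.91×10⁻¹⁰ W → 10 log₁₀(P_tot / 10⁻³) = −60.5 dBm

−60.5 dBm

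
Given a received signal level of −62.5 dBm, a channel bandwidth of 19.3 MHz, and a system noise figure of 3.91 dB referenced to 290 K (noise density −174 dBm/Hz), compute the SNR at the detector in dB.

34.7 dB

Noise floor: N = −174 + 10 log₁₀(B) + NF
10 log₁₀(1.93×10⁷) = 72.86 dB
N = −174 + 72.86 + 3.91 = −97.23 dBm
SNR = P_sig − N = −62.5 − (−97.23) = 34.73 dB → 34.7 dB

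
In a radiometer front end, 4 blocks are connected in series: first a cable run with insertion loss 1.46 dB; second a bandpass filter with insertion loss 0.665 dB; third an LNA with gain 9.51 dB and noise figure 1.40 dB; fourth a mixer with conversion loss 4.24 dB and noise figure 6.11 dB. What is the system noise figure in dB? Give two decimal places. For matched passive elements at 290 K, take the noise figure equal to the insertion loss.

Convert to linear (a loss of L dB is a gain of −L dB): F_i = 10^(NF_i/10), G_i = 10^(G_i,dB/10)
  Stage 1: F_1 = 10^(1.46/10) = 1.400, G_1 = 10^(−1.46/10) = 0.7145
  Stage 2: F_2 = 10^(0.665/10) = 1.165, G_2 = 10^(−0.665/10) = 0.8580
  Stage 3: F_3 = 10^(1.40/10) = 1.380, G_3 = 10^(9.51/10) = 8.933
  Stage 4: F_4 = 10^(6.11/10) = 4.083, G_4 = 10^(−4.24/10) = 0.3767
Friis cascade:
  F = 1.400 + (1.165 − 1)/0.7145 + (1.380 − 1)/0.6131 + (4.083 − 1)/5.476 = 2.815
NF = 10 log₁₀(2.815) = 4.49 dB

4.49 dB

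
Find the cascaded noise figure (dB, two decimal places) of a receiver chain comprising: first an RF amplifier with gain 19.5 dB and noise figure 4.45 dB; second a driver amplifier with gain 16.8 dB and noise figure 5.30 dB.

Convert to linear (a loss of L dB is a gain of −L dB): F_i = 10^(NF_i/10), G_i = 10^(G_i,dB/10)
  Stage 1: F_1 = 10^(4.45/10) = 2.786, G_1 = 10^(19.5/10) = 89.13
  Stage 2: F_2 = 10^(5.30/10) = 3.388, G_2 = 10^(16.8/10) = 47.86
Friis cascade:
  F = 2.786 + (3.388 − 1)/89.13 = 2.813
NF = 10 log₁₀(2.813) = 4.49 dB

4.49 dB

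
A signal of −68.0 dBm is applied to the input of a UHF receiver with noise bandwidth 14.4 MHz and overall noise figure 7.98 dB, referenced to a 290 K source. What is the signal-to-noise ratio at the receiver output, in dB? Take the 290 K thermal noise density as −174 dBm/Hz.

26.4 dB

Noise floor: N = −174 + 10 log₁₀(B) + NF
10 log₁₀(1.44×10⁷) = 71.58 dB
N = −174 + 71.58 + 7.98 = −94.44 dBm
SNR = P_sig − N = −68.0 − (−94.44) = 26.44 dB → 26.4 dB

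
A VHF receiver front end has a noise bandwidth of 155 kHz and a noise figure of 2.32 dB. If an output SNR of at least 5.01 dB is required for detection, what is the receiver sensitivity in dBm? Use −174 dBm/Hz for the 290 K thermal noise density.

−114.8 dBm

Sensitivity = −174 + 10 log₁₀(B) + NF + SNR_min
= −174 + 51.9 + 2.32 + 5.01
= −114.77 dBm → −114.8 dBm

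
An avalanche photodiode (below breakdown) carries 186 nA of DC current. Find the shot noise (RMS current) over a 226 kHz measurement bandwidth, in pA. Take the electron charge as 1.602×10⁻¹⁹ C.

116 pA

I_n = √(2qI·B)
2qI·B = 2 × 1.602×10⁻¹⁹ × 1.86×10⁻⁷ × 2.26×10⁵ = 1.35×10⁻²⁰ A²
I_n = √(1.35×10⁻²⁰) = 1.16×10⁻¹⁰ A = 116 pA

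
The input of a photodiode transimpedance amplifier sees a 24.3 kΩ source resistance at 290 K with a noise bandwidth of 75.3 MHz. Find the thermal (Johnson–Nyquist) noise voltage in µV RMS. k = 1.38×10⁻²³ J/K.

171 µV

V_n = √(4kTRB)
4kTRB = 4 × 1.38×10⁻²³ × 290 × 2.43×10⁴ × 7.53×10⁷ = 2.93×10⁻⁸ V²
V_n = √(2.93×10⁻⁸) = 1.71×10⁻⁴ V = 171 µV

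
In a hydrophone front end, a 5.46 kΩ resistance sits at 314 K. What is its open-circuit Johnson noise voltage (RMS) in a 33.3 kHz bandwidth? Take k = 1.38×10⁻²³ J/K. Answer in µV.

1.78 µV

V_n = √(4kTRB)
4kTRB = 4 × 1.38×10⁻²³ × 314 × 5.46×10³ × 3.33×10⁴ = 3.15×10⁻¹² V²
V_n = √(3.15×10⁻¹²) = 1.78×10⁻⁶ V = 1.78 µV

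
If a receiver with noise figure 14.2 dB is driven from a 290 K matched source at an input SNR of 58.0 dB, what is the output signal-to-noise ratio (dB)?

43.8 dB

By definition F = SNR_in/SNR_out, so in dB: SNR_out = SNR_in − NF
SNR_out = 58.0 − 14.2 = 43.8 dB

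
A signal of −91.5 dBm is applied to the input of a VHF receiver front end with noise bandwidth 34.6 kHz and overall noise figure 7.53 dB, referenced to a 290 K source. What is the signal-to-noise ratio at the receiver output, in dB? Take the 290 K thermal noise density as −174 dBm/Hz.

29.6 dB

Noise floor: N = −174 + 10 log₁₀(B) + NF
10 log₁₀(3.46×10⁴) = 45.39 dB
N = −174 + 45.39 + 7.53 = −121.08 dBm
SNR = P_sig − N = −91.5 − (−121.08) = 29.58 dB → 29.6 dB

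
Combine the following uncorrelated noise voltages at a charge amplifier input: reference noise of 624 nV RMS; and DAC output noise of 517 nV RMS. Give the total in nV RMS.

810 nV

Uncorrelated sources add in power (mean-square): V_tot = √(ΣV_i²)
V_tot = √[(6.24×10⁻⁷)² + (5.17×10⁻⁷)²] = 8.10×10⁻⁷ V = 810 nV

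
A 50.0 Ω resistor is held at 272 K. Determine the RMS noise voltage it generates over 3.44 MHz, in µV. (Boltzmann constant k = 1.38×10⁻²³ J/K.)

V_n = √(4kTRB)
4kTRB = 4 × 1.38×10⁻²³ × 272 × 5.00×10¹ × 3.44×10⁶ = 2.58×10⁻¹² V²
V_n = √(2.58×10⁻¹²) = 1.61×10⁻⁶ V = 1.61 µV

1.61 µV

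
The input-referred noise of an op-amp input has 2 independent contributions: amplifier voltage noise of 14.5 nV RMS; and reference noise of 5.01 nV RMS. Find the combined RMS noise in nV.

15.3 nV

Uncorrelated sources add in power (mean-square): V_tot = √(ΣV_i²)
V_tot = √[(1.45×10⁻⁸)² + (5.01×10⁻⁹)²] = 1.53×10⁻⁸ V = 15.3 nV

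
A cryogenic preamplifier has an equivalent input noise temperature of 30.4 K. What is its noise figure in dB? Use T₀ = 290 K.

0.433 dB

F = 1 + T_e/T₀ = 1 + 30.4/290 = 1.10483
NF = 10 log₁₀(1.10483) = 0.433 dB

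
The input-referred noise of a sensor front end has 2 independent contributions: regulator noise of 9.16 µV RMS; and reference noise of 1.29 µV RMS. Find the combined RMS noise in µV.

Uncorrelated sources add in power (mean-square): V_tot = √(ΣV_i²)
V_tot = √[(9.16×10⁻⁶)² + (1.29×10⁻⁶)²] = 9.25×10⁻⁶ V = 9.25 µV

9.25 µV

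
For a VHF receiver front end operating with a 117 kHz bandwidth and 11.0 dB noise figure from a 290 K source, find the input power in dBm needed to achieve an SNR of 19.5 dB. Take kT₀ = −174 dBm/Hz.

Sensitivity = −174 + 10 log₁₀(B) + NF + SNR_min
= −174 + 50.68 + 11.0 + 19.5
= −92.82 dBm → −92.8 dBm

−92.8 dBm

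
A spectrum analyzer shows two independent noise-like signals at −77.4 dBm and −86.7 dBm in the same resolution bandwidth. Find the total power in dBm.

−76.9 dBm

Convert to linear, add, convert back:
P₁ = 1.82×10⁻¹¹ W, P₂ = 2.14×10⁻¹² W
P_tot = 2.03×10⁻¹¹ W → 10 log₁₀(P_tot / 10⁻³) = −76.9 dBm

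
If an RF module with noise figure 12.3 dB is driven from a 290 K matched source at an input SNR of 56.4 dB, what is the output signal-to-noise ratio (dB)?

44.1 dB

By definition F = SNR_in/SNR_out, so in dB: SNR_out = SNR_in − NF
SNR_out = 56.4 − 12.3 = 44.1 dB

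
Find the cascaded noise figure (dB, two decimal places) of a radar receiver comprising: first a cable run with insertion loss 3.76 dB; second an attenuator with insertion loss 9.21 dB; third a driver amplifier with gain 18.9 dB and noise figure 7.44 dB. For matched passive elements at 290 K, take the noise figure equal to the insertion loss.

Convert to linear (a loss of L dB is a gain of −L dB): F_i = 10^(NF_i/10), G_i = 10^(G_i,dB/10)
  Stage 1: F_1 = 10^(3.76/10) = 2.377, G_1 = 10^(−3.76/10) = 0.4207
  Stage 2: F_2 = 10^(9.21/10) = 8.337, G_2 = 10^(−9.21/10) = 0.1199
  Stage 3: F_3 = 10^(7.44/10) = 5.546, G_3 = 10^(18.9/10) = 77.62
Friis cascade:
  F = 2.377 + (8.337 − 1)/0.4207 + (5.546 − 1)/0.05047 = 109.9
NF = 10 log₁₀(109.9) = 20.41 dB

20.41 dB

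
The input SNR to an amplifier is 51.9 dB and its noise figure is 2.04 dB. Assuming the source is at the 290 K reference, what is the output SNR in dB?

49.86 dB

By definition F = SNR_in/SNR_out, so in dB: SNR_out = SNR_in − NF
SNR_out = 51.9 − 2.04 = 49.86 dB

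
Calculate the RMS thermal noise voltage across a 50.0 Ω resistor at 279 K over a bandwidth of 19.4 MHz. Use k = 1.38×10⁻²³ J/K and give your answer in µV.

3.87 µV

V_n = √(4kTRB)
4kTRB = 4 × 1.38×10⁻²³ × 279 × 5.00×10¹ × 1.94×10⁷ = 1.49×10⁻¹¹ V²
V_n = √(1.49×10⁻¹¹) = 3.87×10⁻⁶ V = 3.87 µV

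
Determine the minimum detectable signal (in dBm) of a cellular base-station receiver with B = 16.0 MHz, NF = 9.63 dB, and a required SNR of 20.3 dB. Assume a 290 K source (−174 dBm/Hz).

−72.0 dBm

Sensitivity = −174 + 10 log₁₀(B) + NF + SNR_min
= −174 + 72.04 + 9.63 + 20.3
= −72.03 dBm → −72.0 dBm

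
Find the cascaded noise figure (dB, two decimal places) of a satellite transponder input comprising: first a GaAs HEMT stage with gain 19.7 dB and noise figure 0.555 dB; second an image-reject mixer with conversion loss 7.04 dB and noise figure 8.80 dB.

Convert to linear (a loss of L dB is a gain of −L dB): F_i = 10^(NF_i/10), G_i = 10^(G_i,dB/10)
  Stage 1: F_1 = 10^(0.555/10) = 1.136, G_1 = 10^(19.7/10) = 93.33
  Stage 2: F_2 = 10^(8.80/10) = 7.586, G_2 = 10^(−7.04/10) = 0.1977
Friis cascade:
  F = 1.136 + (7.586 − 1)/93.33 = 1.207
NF = 10 log₁₀(1.207) = 0.82 dB

0.82 dB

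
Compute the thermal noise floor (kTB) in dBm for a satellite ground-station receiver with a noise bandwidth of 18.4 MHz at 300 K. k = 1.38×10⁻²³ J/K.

−101.2 dBm

P_n = kTB = 1.38×10⁻²³ × 300 × 1.84×10⁷ = 7.62×10⁻¹⁴ W
In dBm: 10 log₁₀(7.62×10⁻¹⁴ / 10⁻³) = −101.2 dBm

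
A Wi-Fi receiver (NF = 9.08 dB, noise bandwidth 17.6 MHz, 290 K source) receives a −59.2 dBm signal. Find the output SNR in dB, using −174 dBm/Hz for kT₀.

Noise floor: N = −174 + 10 log₁₀(B) + NF
10 log₁₀(1.76×10⁷) = 72.46 dB
N = −174 + 72.46 + 9.08 = −92.46 dBm
SNR = P_sig − N = −59.2 − (−92.46) = 33.26 dB → 33.3 dB

33.3 dB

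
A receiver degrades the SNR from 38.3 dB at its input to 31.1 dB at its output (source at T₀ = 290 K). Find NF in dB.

NF (dB) = SNR_in(dB) − SNR_out(dB) when the source is at T₀
NF = 38.3 − 31.1 = 7.2 dB

7.2 dB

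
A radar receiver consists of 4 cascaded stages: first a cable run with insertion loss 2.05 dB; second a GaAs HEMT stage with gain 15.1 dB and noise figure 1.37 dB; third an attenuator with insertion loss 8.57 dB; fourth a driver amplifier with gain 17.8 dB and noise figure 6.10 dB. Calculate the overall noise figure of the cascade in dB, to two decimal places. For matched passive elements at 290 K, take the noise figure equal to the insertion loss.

Convert to linear (a loss of L dB is a gain of −L dB): F_i = 10^(NF_i/10), G_i = 10^(G_i,dB/10)
  Stage 1: F_1 = 10^(2.05/10) = 1.603, G_1 = 10^(−2.05/10) = 0.6237
  Stage 2: F_2 = 10^(1.37/10) = 1.371, G_2 = 10^(15.1/10) = 32.36
  Stage 3: F_3 = 10^(8.57/10) = 7.194, G_3 = 10^(−8.57/10) = 0.1390
  Stage 4: F_4 = 10^(6.10/10) = 4.074, G_4 = 10^(17.8/10) = 60.26
Friis cascade:
  F = 1.603 + (1.371 − 1)/0.6237 + (7.194 − 1)/20.18 + (4.074 − 1)/2.805 = 3.600
NF = 10 log₁₀(3.600) = 5.56 dB

5.56 dB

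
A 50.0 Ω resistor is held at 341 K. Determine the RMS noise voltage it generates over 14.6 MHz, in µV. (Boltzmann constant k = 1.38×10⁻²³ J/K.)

3.71 µV

V_n = √(4kTRB)
4kTRB = 4 × 1.38×10⁻²³ × 341 × 5.00×10¹ × 1.46×10⁷ = 1.37×10⁻¹¹ V²
V_n = √(1.37×10⁻¹¹) = 3.71×10⁻⁶ V = 3.71 µV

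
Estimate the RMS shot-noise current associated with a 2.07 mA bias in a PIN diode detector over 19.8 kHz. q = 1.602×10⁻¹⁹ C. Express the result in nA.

3.62 nA

I_n = √(2qI·B)
2qI·B = 2 × 1.602×10⁻¹⁹ × 2.07×10⁻³ × 1.98×10⁴ = 1.31×10⁻¹⁷ A²
I_n = √(1.31×10⁻¹⁷) = 3.62×10⁻⁹ A = 3.62 nA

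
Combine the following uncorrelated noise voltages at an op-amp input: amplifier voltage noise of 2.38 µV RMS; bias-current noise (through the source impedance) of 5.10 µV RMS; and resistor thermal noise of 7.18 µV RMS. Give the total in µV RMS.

9.12 µV

Uncorrelated sources add in power (mean-square): V_tot = √(ΣV_i²)
V_tot = √[(2.38×10⁻⁶)² + (5.10×10⁻⁶)² + (7.18×10⁻⁶)²] = 9.12×10⁻⁶ V = 9.12 µV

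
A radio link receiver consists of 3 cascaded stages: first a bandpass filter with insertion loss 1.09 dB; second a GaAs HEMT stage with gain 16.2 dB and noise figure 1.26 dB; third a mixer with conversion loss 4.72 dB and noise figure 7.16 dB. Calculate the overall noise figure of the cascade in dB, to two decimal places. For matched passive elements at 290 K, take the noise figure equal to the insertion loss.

2.67 dB

Convert to linear (a loss of L dB is a gain of −L dB): F_i = 10^(NF_i/10), G_i = 10^(G_i,dB/10)
  Stage 1: F_1 = 10^(1.09/10) = 1.285, G_1 = 10^(−1.09/10) = 0.7780
  Stage 2: F_2 = 10^(1.26/10) = 1.337, G_2 = 10^(16.2/10) = 41.69
  Stage 3: F_3 = 10^(7.16/10) = 5.200, G_3 = 10^(−4.72/10) = 0.3373
Friis cascade:
  F = 1.285 + (1.337 − 1)/0.7780 + (5.200 − 1)/32.43 = 1.847
NF = 10 log₁₀(1.847) = 2.67 dB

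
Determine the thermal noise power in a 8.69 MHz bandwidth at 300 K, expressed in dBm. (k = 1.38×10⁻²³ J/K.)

P_n = kTB = 1.38×10⁻²³ × 300 × 8.69×10⁶ = 3.60×10⁻¹⁴ W
In dBm: 10 log₁₀(3.60×10⁻¹⁴ / 10⁻³) = −104.4 dBm

−104.4 dBm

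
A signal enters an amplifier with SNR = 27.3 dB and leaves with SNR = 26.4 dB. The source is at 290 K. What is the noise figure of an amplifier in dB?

0.9 dB

NF (dB) = SNR_in(dB) − SNR_out(dB) when the source is at T₀
NF = 27.3 − 26.4 = 0.9 dB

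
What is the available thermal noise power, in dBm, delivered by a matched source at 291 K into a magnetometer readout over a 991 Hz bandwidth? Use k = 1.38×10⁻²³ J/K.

P_n = kTB = 1.38×10⁻²³ × 291 × 9.91×10² = 3.98×10⁻¹⁸ W
In dBm: 10 log₁₀(3.98×10⁻¹⁸ / 10⁻³) = −144.0 dBm

−144.0 dBm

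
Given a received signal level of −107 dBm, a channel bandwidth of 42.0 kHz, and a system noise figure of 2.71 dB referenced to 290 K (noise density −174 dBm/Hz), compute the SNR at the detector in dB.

18.1 dB

Noise floor: N = −174 + 10 log₁₀(B) + NF
10 log₁₀(4.20×10⁴) = 46.23 dB
N = −174 + 46.23 + 2.71 = −125.06 dBm
SNR = P_sig − N = −107 − (−125.06) = 18.06 dB → 18.1 dB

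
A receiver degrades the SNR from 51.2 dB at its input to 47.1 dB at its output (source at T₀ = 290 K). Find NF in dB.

4.1 dB

NF (dB) = SNR_in(dB) − SNR_out(dB) when the source is at T₀
NF = 51.2 − 47.1 = 4.1 dB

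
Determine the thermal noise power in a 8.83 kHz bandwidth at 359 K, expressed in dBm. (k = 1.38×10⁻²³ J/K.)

−133.6 dBm

P_n = kTB = 1.38×10⁻²³ × 359 × 8.83×10³ = 4.37×10⁻¹⁷ W
In dBm: 10 log₁₀(4.37×10⁻¹⁷ / 10⁻³) = −133.6 dBm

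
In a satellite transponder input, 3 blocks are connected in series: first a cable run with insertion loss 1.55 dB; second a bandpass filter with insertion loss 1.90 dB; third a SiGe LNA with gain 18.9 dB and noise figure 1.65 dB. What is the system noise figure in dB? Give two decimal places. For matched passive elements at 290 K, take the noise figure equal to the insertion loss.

Convert to linear (a loss of L dB is a gain of −L dB): F_i = 10^(NF_i/10), G_i = 10^(G_i,dB/10)
  Stage 1: F_1 = 10^(1.55/10) = 1.429, G_1 = 10^(−1.55/10) = 0.6998
  Stage 2: F_2 = 10^(1.90/10) = 1.549, G_2 = 10^(−1.90/10) = 0.6457
  Stage 3: F_3 = 10^(1.65/10) = 1.462, G_3 = 10^(18.9/10) = 77.62
Friis cascade:
  F = 1.429 + (1.549 − 1)/0.6998 + (1.462 − 1)/0.4519 = 3.236
NF = 10 log₁₀(3.236) = 5.10 dB

5.10 dB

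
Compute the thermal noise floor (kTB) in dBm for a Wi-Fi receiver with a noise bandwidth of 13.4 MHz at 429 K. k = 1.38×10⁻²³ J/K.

P_n = kTB = 1.38×10⁻²³ × 429 × 1.34×10⁷ = 7.93×10⁻¹⁴ W
In dBm: 10 log₁₀(7.93×10⁻¹⁴ / 10⁻³) = −101.0 dBm

−101.0 dBm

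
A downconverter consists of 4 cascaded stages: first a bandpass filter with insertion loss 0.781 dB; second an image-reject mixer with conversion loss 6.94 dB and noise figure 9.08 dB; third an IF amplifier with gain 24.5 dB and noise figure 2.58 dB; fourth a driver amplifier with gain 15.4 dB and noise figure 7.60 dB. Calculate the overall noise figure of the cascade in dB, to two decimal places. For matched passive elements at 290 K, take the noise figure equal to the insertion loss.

11.64 dB

Convert to linear (a loss of L dB is a gain of −L dB): F_i = 10^(NF_i/10), G_i = 10^(G_i,dB/10)
  Stage 1: F_1 = 10^(0.781/10) = 1.197, G_1 = 10^(−0.781/10) = 0.8354
  Stage 2: F_2 = 10^(9.08/10) = 8.091, G_2 = 10^(−6.94/10) = 0.2023
  Stage 3: F_3 = 10^(2.58/10) = 1.811, G_3 = 10^(24.5/10) = 281.8
  Stage 4: F_4 = 10^(7.60/10) = 5.754, G_4 = 10^(15.4/10) = 34.67
Friis cascade:
  F = 1.197 + (8.091 − 1)/0.8354 + (1.811 − 1)/0.1690 + (5.754 − 1)/47.63 = 14.59
NF = 10 log₁₀(14.59) = 11.64 dB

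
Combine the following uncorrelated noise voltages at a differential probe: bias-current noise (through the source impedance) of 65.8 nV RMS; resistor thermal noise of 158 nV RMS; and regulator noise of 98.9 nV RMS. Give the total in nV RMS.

Uncorrelated sources add in power (mean-square): V_tot = √(ΣV_i²)
V_tot = √[(6.58×10⁻⁸)² + (1.58×10⁻⁷)² + (9.89×10⁻⁸)²] = 1.98×10⁻⁷ V = 198 nV

198 nV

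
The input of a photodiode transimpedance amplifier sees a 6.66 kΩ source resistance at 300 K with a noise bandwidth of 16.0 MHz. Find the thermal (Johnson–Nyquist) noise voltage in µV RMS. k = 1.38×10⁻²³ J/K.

V_n = √(4kTRB)
4kTRB = 4 × 1.38×10⁻²³ × 300 × 6.66×10³ × 1.60×10⁷ = 1.76×10⁻⁹ V²
V_n = √(1.76×10⁻⁹) = 4.20×10⁻⁵ V = 42.0 µV

42.0 µV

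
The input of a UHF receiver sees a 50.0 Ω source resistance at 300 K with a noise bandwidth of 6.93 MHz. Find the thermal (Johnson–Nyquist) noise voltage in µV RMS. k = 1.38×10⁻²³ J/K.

V_n = √(4kTRB)
4kTRB = 4 × 1.38×10⁻²³ × 300 × 5.00×10¹ × 6.93×10⁶ = 5.74×10⁻¹² V²
V_n = √(5.74×10⁻¹²) = 2.40×10⁻⁶ V = 2.40 µV

2.40 µV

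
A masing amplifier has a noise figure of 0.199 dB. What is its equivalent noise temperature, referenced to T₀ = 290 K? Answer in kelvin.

F = 10^(0.199/10) = 1.04689
T_e = (F − 1)·T₀ = (1.04689 − 1) × 290 = 13.6 K

13.6 K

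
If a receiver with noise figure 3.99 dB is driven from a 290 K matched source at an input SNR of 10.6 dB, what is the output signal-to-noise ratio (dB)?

By definition F = SNR_in/SNR_out, so in dB: SNR_out = SNR_in − NF
SNR_out = 10.6 − 3.99 = 6.61 dB

6.61 dB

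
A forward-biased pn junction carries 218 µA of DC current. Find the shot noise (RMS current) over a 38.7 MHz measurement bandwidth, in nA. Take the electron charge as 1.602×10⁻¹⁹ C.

I_n = √(2qI·B)
2qI·B = 2 × 1.602×10⁻¹⁹ × 2.18×10⁻⁴ × 3.87×10⁷ = 2.70×10⁻¹⁵ A²
I_n = √(2.70×10⁻¹⁵) = 5.20×10⁻⁸ A = 52.0 nA

52.0 nA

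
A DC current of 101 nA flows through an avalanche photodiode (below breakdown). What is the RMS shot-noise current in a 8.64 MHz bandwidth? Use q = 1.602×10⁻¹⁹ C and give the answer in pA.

I_n = √(2qI·B)
2qI·B = 2 × 1.602×10⁻¹⁹ × 1.01×10⁻⁷ × 8.64×10⁶ = 2.80×10⁻¹⁹ A²
I_n = √(2.80×10⁻¹⁹) = 5.29×10⁻¹⁰ A = 529 pA

529 pA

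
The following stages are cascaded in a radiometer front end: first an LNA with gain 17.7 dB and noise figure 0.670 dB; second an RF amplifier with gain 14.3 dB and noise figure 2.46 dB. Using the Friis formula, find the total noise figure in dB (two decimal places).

0.72 dB

Convert to linear (a loss of L dB is a gain of −L dB): F_i = 10^(NF_i/10), G_i = 10^(G_i,dB/10)
  Stage 1: F_1 = 10^(0.670/10) = 1.167, G_1 = 10^(17.7/10) = 58.88
  Stage 2: F_2 = 10^(2.46/10) = 1.762, G_2 = 10^(14.3/10) = 26.92
Friis cascade:
  F = 1.167 + (1.762 − 1)/58.88 = 1.180
NF = 10 log₁₀(1.180) = 0.72 dB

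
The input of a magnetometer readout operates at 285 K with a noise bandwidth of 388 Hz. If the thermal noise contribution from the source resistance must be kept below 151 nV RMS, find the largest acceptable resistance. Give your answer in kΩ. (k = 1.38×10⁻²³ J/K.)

3.74 kΩ

Johnson–Nyquist: V_n = √(4kTRB) ⇒ R = V_n² / (4kTB)
4kTB = 4 × 1.38×10⁻²³ × 285 × 3.88×10² = 6.10×10⁻¹⁸
R = (1.51×10⁻⁷)² / 6.10×10⁻¹⁸ = 3.74×10³ Ω = 3.74 kΩ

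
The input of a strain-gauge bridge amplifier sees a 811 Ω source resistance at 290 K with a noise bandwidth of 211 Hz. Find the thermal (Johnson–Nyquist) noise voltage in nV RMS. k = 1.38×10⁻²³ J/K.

V_n = √(4kTRB)
4kTRB = 4 × 1.38×10⁻²³ × 290 × 8.11×10² × 2.11×10² = 2.74×10⁻¹⁵ V²
V_n = √(2.74×10⁻¹⁵) = 5.23×10⁻⁸ V = 52.3 nV

52.3 nV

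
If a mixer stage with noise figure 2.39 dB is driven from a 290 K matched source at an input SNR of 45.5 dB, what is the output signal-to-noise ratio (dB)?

43.11 dB

By definition F = SNR_in/SNR_out, so in dB: SNR_out = SNR_in − NF
SNR_out = 45.5 − 2.39 = 43.11 dB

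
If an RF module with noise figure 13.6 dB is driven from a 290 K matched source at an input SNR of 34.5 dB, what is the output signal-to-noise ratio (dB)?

By definition F = SNR_in/SNR_out, so in dB: SNR_out = SNR_in − NF
SNR_out = 34.5 − 13.6 = 20.9 dB

20.9 dB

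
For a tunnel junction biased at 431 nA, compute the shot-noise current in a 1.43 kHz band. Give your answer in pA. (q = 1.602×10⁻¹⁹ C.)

14.1 pA

I_n = √(2qI·B)
2qI·B = 2 × 1.602×10⁻¹⁹ × 4.31×10⁻⁷ × 1.43×10³ = 1.97×10⁻²² A²
I_n = √(1.97×10⁻²²) = 1.41×10⁻¹¹ A = 14.1 pA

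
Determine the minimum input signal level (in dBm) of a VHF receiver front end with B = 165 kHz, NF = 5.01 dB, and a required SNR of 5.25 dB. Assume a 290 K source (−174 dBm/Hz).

−111.6 dBm

Sensitivity = −174 + 10 log₁₀(B) + NF + SNR_min
= −174 + 52.17 + 5.01 + 5.25
= −111.57 dBm → −111.6 dBm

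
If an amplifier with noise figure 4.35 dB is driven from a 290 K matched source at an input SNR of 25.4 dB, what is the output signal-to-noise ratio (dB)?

By definition F = SNR_in/SNR_out, so in dB: SNR_out = SNR_in − NF
SNR_out = 25.4 − 4.35 = 21.05 dB

21.05 dB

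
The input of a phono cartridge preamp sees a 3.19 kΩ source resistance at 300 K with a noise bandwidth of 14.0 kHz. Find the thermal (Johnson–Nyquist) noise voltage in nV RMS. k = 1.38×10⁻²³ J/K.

860 nV

V_n = √(4kTRB)
4kTRB = 4 × 1.38×10⁻²³ × 300 × 3.19×10³ × 1.40×10⁴ = 7.40×10⁻¹³ V²
V_n = √(7.40×10⁻¹³) = 8.60×10⁻⁷ V = 860 nV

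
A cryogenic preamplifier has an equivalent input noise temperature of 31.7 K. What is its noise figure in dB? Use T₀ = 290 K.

F = 1 + T_e/T₀ = 1 + 31.7/290 = 1.10931
NF = 10 log₁₀(1.10931) = 0.451 dB

0.451 dB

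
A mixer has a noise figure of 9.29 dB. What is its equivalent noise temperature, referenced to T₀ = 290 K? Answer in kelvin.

2173 K

F = 10^(9.29/10) = 8.4918
T_e = (F − 1)·T₀ = (8.4918 − 1) × 290 = 2173 K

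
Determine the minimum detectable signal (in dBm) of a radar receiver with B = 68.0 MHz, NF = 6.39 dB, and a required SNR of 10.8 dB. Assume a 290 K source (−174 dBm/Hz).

−78.5 dBm

Sensitivity = −174 + 10 log₁₀(B) + NF + SNR_min
= −174 + 78.33 + 6.39 + 10.8
= −78.48 dBm → −78.5 dBm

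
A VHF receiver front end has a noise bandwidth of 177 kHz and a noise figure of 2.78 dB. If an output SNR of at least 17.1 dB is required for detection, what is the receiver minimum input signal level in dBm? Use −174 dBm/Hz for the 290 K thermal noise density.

Sensitivity = −174 + 10 log₁₀(B) + NF + SNR_min
= −174 + 52.48 + 2.78 + 17.1
= −101.64 dBm → −101.6 dBm

−101.6 dBm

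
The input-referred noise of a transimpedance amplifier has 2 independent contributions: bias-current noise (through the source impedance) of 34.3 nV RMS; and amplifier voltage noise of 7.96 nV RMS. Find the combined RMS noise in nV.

35.2 nV

Uncorrelated sources add in power (mean-square): V_tot = √(ΣV_i²)
V_tot = √[(3.43×10⁻⁸)² + (7.96×10⁻⁹)²] = 3.52×10⁻⁸ V = 35.2 nV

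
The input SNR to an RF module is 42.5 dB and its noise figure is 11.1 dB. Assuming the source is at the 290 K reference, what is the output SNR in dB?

By definition F = SNR_in/SNR_out, so in dB: SNR_out = SNR_in − NF
SNR_out = 42.5 − 11.1 = 31.4 dB

31.4 dB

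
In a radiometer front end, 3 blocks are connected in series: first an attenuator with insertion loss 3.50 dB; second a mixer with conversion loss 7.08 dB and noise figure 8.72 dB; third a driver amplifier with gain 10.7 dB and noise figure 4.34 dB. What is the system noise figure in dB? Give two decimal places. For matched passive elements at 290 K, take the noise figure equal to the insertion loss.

15.60 dB

Convert to linear (a loss of L dB is a gain of −L dB): F_i = 10^(NF_i/10), G_i = 10^(G_i,dB/10)
  Stage 1: F_1 = 10^(3.50/10) = 2.239, G_1 = 10^(−3.50/10) = 0.4467
  Stage 2: F_2 = 10^(8.72/10) = 7.447, G_2 = 10^(−7.08/10) = 0.1959
  Stage 3: F_3 = 10^(4.34/10) = 2.716, G_3 = 10^(10.7/10) = 11.75
Friis cascade:
  F = 2.239 + (7.447 − 1)/0.4467 + (2.716 − 1)/0.08750 = 36.29
NF = 10 log₁₀(36.29) = 15.60 dB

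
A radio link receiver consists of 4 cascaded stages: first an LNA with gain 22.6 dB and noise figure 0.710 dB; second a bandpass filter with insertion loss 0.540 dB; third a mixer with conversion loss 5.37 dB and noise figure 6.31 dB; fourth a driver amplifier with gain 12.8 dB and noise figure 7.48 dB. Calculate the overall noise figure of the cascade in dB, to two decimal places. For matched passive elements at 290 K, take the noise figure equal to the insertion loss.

Convert to linear (a loss of L dB is a gain of −L dB): F_i = 10^(NF_i/10), G_i = 10^(G_i,dB/10)
  Stage 1: F_1 = 10^(0.710/10) = 1.178, G_1 = 10^(22.6/10) = 182.0
  Stage 2: F_2 = 10^(0.540/10) = 1.132, G_2 = 10^(−0.540/10) = 0.8831
  Stage 3: F_3 = 10^(6.31/10) = 4.276, G_3 = 10^(−5.37/10) = 0.2904
  Stage 4: F_4 = 10^(7.48/10) = 5.598, G_4 = 10^(12.8/10) = 19.05
Friis cascade:
  F = 1.178 + (1.132 − 1)/182.0 + (4.276 − 1)/160.7 + (5.598 − 1)/46.67 = 1.297
NF = 10 log₁₀(1.297) = 1.13 dB

1.13 dB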